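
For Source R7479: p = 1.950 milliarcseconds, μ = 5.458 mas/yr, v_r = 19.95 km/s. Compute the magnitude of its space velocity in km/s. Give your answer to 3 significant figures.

24.0 km/s

d = 1/p = 1/0.001950″ = 512.82 pc.
μ = 5.458 mas/yr = 0.005458 ″/yr.
v_t = 4.740 μ d = 4.740 × 0.005458 × 512.82 = 13.267 km/s.
v = √(v_r² + v_t²) = √(19.95² + 13.267²) = √574.016 = 23.959 km/s.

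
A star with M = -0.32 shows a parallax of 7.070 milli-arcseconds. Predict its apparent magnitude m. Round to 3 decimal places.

m = 5.433

d = 1/p = 1/0.007070″ = 141.44 pc.
m − M = 5 log₁₀ d − 5 = 5 log₁₀(141.44) − 5 = 10.7529 − 5 = 5.7529.
m = M + (m − M) = -0.32 + 5.7529 = 5.433.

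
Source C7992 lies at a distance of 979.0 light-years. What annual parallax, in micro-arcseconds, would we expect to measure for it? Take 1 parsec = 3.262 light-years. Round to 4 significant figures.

3332 μas

d = 979.0 ly ÷ 3.262 = 300.12 pc.
p = 1/d = 1/300.12 = 0.003332 arcsec.
= 0.003332 × 10⁶ = 3332 μas.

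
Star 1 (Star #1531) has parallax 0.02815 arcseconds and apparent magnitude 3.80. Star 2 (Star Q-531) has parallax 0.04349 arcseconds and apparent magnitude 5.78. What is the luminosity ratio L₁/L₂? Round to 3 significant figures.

d₁ = 1/p₁ = 1/0.02815″ = 35.524 pc; d₂ = 1/p₂ = 1/0.04349″ = 22.994 pc.
M₁ = m₁ − 5 log₁₀ d₁ + 5 = 3.80 − 7.7526 + 5 = 1.0474.
M₂ = 5.78 − 6.8081 + 5 = 3.9719.
L₁/L₂ = 10^(0.4(M₂ − M₁)) = 10^(0.4 × 2.9245) = 10^1.16980 = 14.784.

L₁/L₂ = 14.8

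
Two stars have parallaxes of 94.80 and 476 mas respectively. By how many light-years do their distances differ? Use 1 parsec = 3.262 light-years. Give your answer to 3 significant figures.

27.6 ly

d_A = 1/0.09480″ = 10.549 pc; d_B = 1/0.4760″ = 2.1008 pc.
|d_B − d_A| = |2.1008 − 10.549| = 8.4482 pc = 8.4482 × 3.262 ly = 27.558 ly.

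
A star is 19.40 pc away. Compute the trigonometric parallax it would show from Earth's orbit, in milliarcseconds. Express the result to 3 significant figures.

51.5 mas

p = 1/d = 1/19.4 = 0.051546 arcsec.
= 0.051546 × 1000 = 51.546 mas.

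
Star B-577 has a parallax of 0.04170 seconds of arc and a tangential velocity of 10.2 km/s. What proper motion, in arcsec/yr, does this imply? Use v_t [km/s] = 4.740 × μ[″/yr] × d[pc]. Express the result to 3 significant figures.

d = 1/p = 1/0.04170″ = 23.981 pc.
μ = v_t / (4.74 d) = 10.2 / (4.74 × 23.981) = 10.2 / 113.67 = 0.089733 ″/yr.

0.0897 arcsec/yr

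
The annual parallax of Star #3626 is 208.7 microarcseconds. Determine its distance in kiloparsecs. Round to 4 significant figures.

p = 208.7 microarcseconds = 0.0002087 arcsec.
d = 1/p = 1/0.0002087 = 4791.6 pc.
= 4.7916 kpc.

4.792 kpc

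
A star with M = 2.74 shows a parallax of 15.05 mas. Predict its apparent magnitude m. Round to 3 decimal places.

d = 1/p = 1/0.01505″ = 66.445 pc.
m − M = 5 log₁₀ d − 5 = 5 log₁₀(66.445) − 5 = 9.1123 − 5 = 4.1123.
m = M + (m − M) = 2.74 + 4.1123 = 6.852.

m = 6.852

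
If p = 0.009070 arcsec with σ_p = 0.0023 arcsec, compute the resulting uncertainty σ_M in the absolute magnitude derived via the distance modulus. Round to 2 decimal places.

σ_M = 0.55 mag

M = m − 5 log₁₀ d + 5 = m + 5 log₁₀ p + 5, so ∂M/∂p = 5/(p ln 10).
σ_M = (5/ln 10) · (σ_p/p) = 2.1715 × 0.0023/0.009070 = 2.1715 × 0.25358 = 0.55065.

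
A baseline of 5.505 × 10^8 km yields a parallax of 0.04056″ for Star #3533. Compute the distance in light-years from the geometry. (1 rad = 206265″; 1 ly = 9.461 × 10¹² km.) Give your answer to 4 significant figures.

θ = 0.04056″ = 0.04056/206265 = 1.9664 × 10^-7 rad.
d = B/θ = (5.505 × 10^8) / (1.9664 × 10^-7) = 2.7995 × 10^15 km = (2.7995 × 10^15) / (9.461 × 10^12) ly = 295.9 ly.

295.9 ly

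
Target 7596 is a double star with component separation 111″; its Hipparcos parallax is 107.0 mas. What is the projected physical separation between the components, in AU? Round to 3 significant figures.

d = 1/p = 1/0.1070″ = 9.3458 pc.
At distance d (pc), an angle of θ arcsec spans θ·d AU: s = 111 × 9.3458 = 1037.4 AU.

1040 AU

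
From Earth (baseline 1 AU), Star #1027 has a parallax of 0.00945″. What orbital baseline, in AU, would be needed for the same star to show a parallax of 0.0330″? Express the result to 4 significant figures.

Parallax scales linearly with baseline: p ∝ B, so B = p_target / p_Earth × 1 AU.
B = 0.0330 / 0.00945 = 3.4921 AU.

3.492 AU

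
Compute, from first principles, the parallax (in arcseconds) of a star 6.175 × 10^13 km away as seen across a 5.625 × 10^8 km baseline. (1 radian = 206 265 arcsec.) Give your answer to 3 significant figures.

1.88 arcsec

θ ≈ B/d = (5.625 × 10^8) / (6.175 × 10^13) = 9.1093 × 10^-6 rad.
In arcseconds: 9.1093 × 10^-6 × 206265 = 1.8789″.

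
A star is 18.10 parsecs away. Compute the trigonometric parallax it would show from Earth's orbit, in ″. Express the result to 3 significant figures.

p = 1/d = 1/18.1 = 0.055249 arcsec.

0.0552 ″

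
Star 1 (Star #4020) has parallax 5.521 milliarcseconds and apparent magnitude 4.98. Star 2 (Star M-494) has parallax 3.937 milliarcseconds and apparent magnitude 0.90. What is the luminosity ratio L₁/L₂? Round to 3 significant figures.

L₁/L₂ = 0.0119

d₁ = 1/p₁ = 1/0.005521″ = 181.13 pc; d₂ = 1/p₂ = 1/0.003937″ = 254 pc.
M₁ = m₁ − 5 log₁₀ d₁ + 5 = 4.98 − 11.2900 + 5 = -1.3100.
M₂ = 0.90 − 12.0242 + 5 = -6.1242.
L₁/L₂ = 10^(0.4(M₂ − M₁)) = 10^(0.4 × (-4.8142)) = 10^(-1.92568) = 0.011866.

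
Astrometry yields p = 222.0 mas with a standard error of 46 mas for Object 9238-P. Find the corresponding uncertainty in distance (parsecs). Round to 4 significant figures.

0.9334 pc

d = 1/p, so σ_d = σ_p / p².
σ_d = 0.0460 / (0.2220)² = 0.0460 / 0.049284 = 0.93337 pc.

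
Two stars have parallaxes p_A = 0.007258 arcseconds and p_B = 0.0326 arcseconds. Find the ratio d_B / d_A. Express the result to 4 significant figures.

Since d = 1/p, d_B/d_A = p_A/p_B.
= 0.007258 / 0.0326 = 0.22264.

0.2226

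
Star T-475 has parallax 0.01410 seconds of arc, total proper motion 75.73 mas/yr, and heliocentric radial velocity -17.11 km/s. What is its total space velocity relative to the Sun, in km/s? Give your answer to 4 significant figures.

30.67 km/s

d = 1/p = 1/0.01410″ = 70.922 pc.
μ = 75.73 mas/yr = 0.07573 ″/yr.
v_t = 4.740 μ d = 4.740 × 0.07573 × 70.922 = 25.458 km/s.
v = √(v_r² + v_t²) = √((-17.11)² + 25.458²) = √940.862 = 30.673 km/s.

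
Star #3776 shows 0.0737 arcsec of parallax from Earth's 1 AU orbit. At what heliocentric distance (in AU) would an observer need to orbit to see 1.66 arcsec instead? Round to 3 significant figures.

22.5 AU

Parallax scales linearly with baseline: p ∝ B, so B = p_target / p_Earth × 1 AU.
B = 1.66 / 0.0737 = 22.524 AU.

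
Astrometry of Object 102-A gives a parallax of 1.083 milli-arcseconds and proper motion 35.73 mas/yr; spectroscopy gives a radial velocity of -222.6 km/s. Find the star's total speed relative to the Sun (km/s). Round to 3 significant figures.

272 km/s

d = 1/p = 1/0.001083″ = 923.36 pc.
μ = 35.73 mas/yr = 0.03573 ″/yr.
v_t = 4.740 μ d = 4.740 × 0.03573 × 923.36 = 156.38 km/s.
v = √(v_r² + v_t²) = √((-222.6)² + 156.38²) = √74005.5 = 272.04 km/s.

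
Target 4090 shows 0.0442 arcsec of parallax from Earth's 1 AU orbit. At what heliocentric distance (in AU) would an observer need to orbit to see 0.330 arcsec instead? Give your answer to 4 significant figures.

7.466 AU

Parallax scales linearly with baseline: p ∝ B, so B = p_target / p_Earth × 1 AU.
B = 0.330 / 0.0442 = 7.4661 AU.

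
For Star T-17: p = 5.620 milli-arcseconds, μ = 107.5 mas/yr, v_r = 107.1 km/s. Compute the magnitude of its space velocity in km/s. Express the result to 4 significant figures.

d = 1/p = 1/0.005620″ = 177.94 pc.
μ = 107.5 mas/yr = 0.1075 ″/yr.
v_t = 4.740 μ d = 4.740 × 0.1075 × 177.94 = 90.669 km/s.
v = √(v_r² + v_t²) = √(107.1² + 90.669²) = √19691.3 = 140.33 km/s.

140.3 km/s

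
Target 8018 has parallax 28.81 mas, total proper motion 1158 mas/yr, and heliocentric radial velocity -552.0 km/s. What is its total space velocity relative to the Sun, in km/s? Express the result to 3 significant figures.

584 km/s

d = 1/p = 1/0.02881″ = 34.71 pc.
μ = 1158 mas/yr = 1.158 ″/yr.
v_t = 4.740 μ d = 4.740 × 1.158 × 34.71 = 190.52 km/s.
v = √(v_r² + v_t²) = √((-552.0)² + 190.52²) = √341002 = 583.95 km/s.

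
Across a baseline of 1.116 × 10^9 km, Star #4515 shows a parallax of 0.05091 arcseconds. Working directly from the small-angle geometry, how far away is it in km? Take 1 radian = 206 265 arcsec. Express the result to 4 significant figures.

θ = 0.05091″ = 0.05091/206265 = 2.4682 × 10^-7 rad.
d = B/θ = (1.116 × 10^9) / (2.4682 × 10^-7) = 4.5215 × 10^15 km.

4.522 × 10^15 km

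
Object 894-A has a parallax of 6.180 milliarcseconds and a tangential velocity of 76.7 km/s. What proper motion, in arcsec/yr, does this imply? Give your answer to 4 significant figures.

d = 1/p = 1/0.006180″ = 161.81 pc.
μ = v_t / (4.74 d) = 76.7 / (4.74 × 161.81) = 76.7 / 766.98 = 0.1 ″/yr.

0.1000 arcsec/yr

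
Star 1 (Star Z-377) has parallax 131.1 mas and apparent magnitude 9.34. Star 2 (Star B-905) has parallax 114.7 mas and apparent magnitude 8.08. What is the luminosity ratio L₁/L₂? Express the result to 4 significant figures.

L₁/L₂ = 0.2398

d₁ = 1/p₁ = 1/0.1311″ = 7.6278 pc; d₂ = 1/p₂ = 1/0.1147″ = 8.7184 pc.
M₁ = m₁ − 5 log₁₀ d₁ + 5 = 9.34 − 4.4120 + 5 = 9.9280.
M₂ = 8.08 − 4.7022 + 5 = 8.3778.
L₁/L₂ = 10^(0.4(M₂ − M₁)) = 10^(0.4 × (-1.5502)) = 10^(-0.62008) = 0.23984.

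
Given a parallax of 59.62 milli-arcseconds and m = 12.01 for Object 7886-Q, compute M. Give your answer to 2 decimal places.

d = 1/p = 1/0.05962″ = 16.773 pc.
m − M = 5 log₁₀(16.773) − 5 = 6.1231 − 5 = 1.1231.
M = m − (m − M) = 12.01 − 1.1231 = 10.89.

M = 10.89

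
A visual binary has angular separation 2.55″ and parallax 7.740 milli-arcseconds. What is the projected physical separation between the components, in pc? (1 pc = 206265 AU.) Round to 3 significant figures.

0.00160 pc

d = 1/p = 1/0.007740″ = 129.2 pc.
At distance d (pc), an angle of θ arcsec spans θ·d AU: s = 2.55 × 129.2 = 329.46 AU.
= 329.46 / 206265 = 0.0015973 pc.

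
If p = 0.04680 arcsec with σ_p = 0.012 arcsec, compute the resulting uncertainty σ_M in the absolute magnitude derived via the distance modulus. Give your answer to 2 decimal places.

σ_M = 0.56 mag

M = m − 5 log₁₀ d + 5 = m + 5 log₁₀ p + 5, so ∂M/∂p = 5/(p ln 10).
σ_M = (5/ln 10) · (σ_p/p) = 2.1715 × 0.012/0.04680 = 2.1715 × 0.25641 = 0.55679.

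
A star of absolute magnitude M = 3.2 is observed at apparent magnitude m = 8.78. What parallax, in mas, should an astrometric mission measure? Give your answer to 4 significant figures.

7.656 mas

m − M = 8.78 − 3.2 = 5.58.
d = 10^((m−M)/5 + 1) = 10^2.116 = 130.62 pc.
p = 1/d = 1/130.62 = 0.0076558 arcsec = 7.6558 mas.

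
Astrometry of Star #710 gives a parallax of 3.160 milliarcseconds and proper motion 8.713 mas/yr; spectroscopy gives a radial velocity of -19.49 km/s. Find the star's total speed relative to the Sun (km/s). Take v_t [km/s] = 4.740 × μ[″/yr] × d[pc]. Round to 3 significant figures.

23.5 km/s

d = 1/p = 1/0.003160″ = 316.46 pc.
μ = 8.713 mas/yr = 0.008713 ″/yr.
v_t = 4.740 μ d = 4.740 × 0.008713 × 316.46 = 13.07 km/s.
v = √(v_r² + v_t²) = √((-19.49)² + 13.07²) = √550.685 = 23.467 km/s.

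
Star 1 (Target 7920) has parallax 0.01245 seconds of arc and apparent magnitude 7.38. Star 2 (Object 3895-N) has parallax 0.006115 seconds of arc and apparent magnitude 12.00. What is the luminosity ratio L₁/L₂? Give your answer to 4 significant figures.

d₁ = 1/p₁ = 1/0.01245″ = 80.321 pc; d₂ = 1/p₂ = 1/0.006115″ = 163.53 pc.
M₁ = m₁ − 5 log₁₀ d₁ + 5 = 7.38 − 9.5241 + 5 = 2.8559.
M₂ = 12.00 − 11.0680 + 5 = 5.9320.
L₁/L₂ = 10^(0.4(M₂ − M₁)) = 10^(0.4 × 3.0761) = 10^1.23044 = 17.

L₁/L₂ = 17.00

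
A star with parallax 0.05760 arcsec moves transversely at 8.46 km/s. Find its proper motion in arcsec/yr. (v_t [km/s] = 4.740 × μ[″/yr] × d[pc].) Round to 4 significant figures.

0.1028 arcsec/yr

d = 1/p = 1/0.05760″ = 17.361 pc.
μ = v_t / (4.74 d) = 8.46 / (4.74 × 17.361) = 8.46 / 82.291 = 0.10281 ″/yr.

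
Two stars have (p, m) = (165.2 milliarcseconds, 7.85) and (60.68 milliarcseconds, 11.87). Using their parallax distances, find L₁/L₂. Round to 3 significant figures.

L₁/L₂ = 5.47

d₁ = 1/p₁ = 1/0.1652″ = 6.0533 pc; d₂ = 1/p₂ = 1/0.06068″ = 16.48 pc.
M₁ = m₁ − 5 log₁₀ d₁ + 5 = 7.85 − 3.9100 + 5 = 8.9400.
M₂ = 11.87 − 6.0848 + 5 = 10.7852.
L₁/L₂ = 10^(0.4(M₂ − M₁)) = 10^(0.4 × 1.8452) = 10^0.73808 = 5.4712.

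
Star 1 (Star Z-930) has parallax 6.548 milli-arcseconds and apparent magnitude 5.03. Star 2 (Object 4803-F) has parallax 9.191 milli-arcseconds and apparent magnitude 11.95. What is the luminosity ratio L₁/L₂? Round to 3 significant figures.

d₁ = 1/p₁ = 1/0.006548″ = 152.72 pc; d₂ = 1/p₂ = 1/0.009191″ = 108.8 pc.
M₁ = m₁ − 5 log₁₀ d₁ + 5 = 5.03 − 10.9195 + 5 = -0.8895.
M₂ = 11.95 − 10.1831 + 5 = 6.7669.
L₁/L₂ = 10^(0.4(M₂ − M₁)) = 10^(0.4 × 7.6564) = 10^3.06256 = 1154.9.

L₁/L₂ = 1150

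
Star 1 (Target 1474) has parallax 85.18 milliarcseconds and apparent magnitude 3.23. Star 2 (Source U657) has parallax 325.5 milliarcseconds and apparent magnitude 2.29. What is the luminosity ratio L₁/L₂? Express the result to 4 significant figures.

d₁ = 1/p₁ = 1/0.08518″ = 11.74 pc; d₂ = 1/p₂ = 1/0.3255″ = 3.0722 pc.
M₁ = m₁ − 5 log₁₀ d₁ + 5 = 3.23 − 5.3483 + 5 = 2.8817.
M₂ = 2.29 − 2.4372 + 5 = 4.8528.
L₁/L₂ = 10^(0.4(M₂ − M₁)) = 10^(0.4 × 1.9711) = 10^0.78844 = 6.1438.

L₁/L₂ = 6.144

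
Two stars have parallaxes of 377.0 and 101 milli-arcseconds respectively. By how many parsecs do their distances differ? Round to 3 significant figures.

7.25 pc

d_A = 1/0.3770″ = 2.6525 pc; d_B = 1/0.1010″ = 9.901 pc.
|d_B − d_A| = |9.901 − 2.6525| = 7.2485 pc.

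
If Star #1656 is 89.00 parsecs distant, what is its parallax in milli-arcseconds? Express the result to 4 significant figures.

11.24 mas

p = 1/d = 1/89 = 0.011236 arcsec.
= 0.011236 × 1000 = 11.236 mas.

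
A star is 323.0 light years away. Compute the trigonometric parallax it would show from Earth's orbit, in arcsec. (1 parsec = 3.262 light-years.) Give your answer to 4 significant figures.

d = 323.0 ly ÷ 3.262 = 99.019 pc.
p = 1/d = 1/99.019 = 0.010099 arcsec.

0.01010 arcsec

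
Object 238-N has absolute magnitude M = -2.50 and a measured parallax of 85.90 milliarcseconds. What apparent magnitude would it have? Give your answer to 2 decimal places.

d = 1/p = 1/0.08590″ = 11.641 pc.
m − M = 5 log₁₀ d − 5 = 5 log₁₀(11.641) − 5 = 5.3300 − 5 = 0.3300.
m = M + (m − M) = -2.50 + 0.3300 = -2.17.

m = -2.17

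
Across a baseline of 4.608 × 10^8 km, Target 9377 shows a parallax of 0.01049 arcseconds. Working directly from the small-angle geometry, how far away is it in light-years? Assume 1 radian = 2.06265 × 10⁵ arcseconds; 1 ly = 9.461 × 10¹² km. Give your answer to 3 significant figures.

θ = 0.01049″ = 0.01049/206265 = 5.0857 × 10^-8 rad.
d = B/θ = (4.608 × 10^8) / (5.0857 × 10^-8) = 9.0607 × 10^15 km = (9.0607 × 10^15) / (9.461 × 10^12) ly = 957.69 ly.

958 ly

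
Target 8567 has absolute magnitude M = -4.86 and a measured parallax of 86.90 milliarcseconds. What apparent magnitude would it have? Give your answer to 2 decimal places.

m = -4.56

d = 1/p = 1/0.08690″ = 11.507 pc.
m − M = 5 log₁₀ d − 5 = 5 log₁₀(11.507) − 5 = 5.3048 − 5 = 0.3048.
m = M + (m − M) = -4.86 + 0.3048 = -4.56.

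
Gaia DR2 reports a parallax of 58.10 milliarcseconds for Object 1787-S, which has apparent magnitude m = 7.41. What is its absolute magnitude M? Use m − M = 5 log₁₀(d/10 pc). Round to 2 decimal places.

d = 1/p = 1/0.05810″ = 17.212 pc.
m − M = 5 log₁₀(17.212) − 5 = 6.1792 − 5 = 1.1792.
M = m − (m − M) = 7.41 − 1.1792 = 6.23.

M = 6.23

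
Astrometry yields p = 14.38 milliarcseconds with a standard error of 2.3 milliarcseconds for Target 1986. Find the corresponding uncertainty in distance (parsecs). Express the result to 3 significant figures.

11.1 pc

d = 1/p, so σ_d = σ_p / p².
σ_d = 0.00230 / (0.01438)² = 0.00230 / 0.00020678 = 11.123 pc.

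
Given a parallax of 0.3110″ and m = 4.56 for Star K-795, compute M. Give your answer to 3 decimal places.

M = 7.024

d = 1/p = 1/0.3110″ = 3.2154 pc.
m − M = 5 log₁₀(3.2154) − 5 = 2.5362 − 5 = -2.4638.
M = m − (m − M) = 4.56 − (-2.4638) = 7.024.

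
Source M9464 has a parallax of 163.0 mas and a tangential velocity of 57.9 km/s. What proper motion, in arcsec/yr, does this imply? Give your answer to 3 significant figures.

d = 1/p = 1/0.1630″ = 6.135 pc.
μ = v_t / (4.74 d) = 57.9 / (4.74 × 6.135) = 57.9 / 29.08 = 1.9911 ″/yr.

1.99 arcsec/yr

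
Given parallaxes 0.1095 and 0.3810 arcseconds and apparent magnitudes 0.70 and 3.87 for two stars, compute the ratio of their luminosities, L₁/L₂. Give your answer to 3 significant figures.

d₁ = 1/p₁ = 1/0.1095″ = 9.1324 pc; d₂ = 1/p₂ = 1/0.3810″ = 2.6247 pc.
M₁ = m₁ − 5 log₁₀ d₁ + 5 = 0.70 − 4.8029 + 5 = 0.8971.
M₂ = 3.87 − 2.0954 + 5 = 6.7746.
L₁/L₂ = 10^(0.4(M₂ − M₁)) = 10^(0.4 × 5.8775) = 10^2.35100 = 224.39.

L₁/L₂ = 224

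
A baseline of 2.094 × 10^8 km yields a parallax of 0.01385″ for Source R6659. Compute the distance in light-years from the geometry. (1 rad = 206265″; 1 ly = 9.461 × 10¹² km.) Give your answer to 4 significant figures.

θ = 0.01385″ = 0.01385/206265 = 6.7147 × 10^-8 rad.
d = B/θ = (2.094 × 10^8) / (6.7147 × 10^-8) = 3.1185 × 10^15 km = (3.1185 × 10^15) / (9.461 × 10^12) ly = 329.62 ly.

329.6 ly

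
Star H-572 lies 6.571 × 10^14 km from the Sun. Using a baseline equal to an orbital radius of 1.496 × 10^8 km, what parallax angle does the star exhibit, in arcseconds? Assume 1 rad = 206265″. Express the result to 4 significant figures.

θ ≈ B/d = (1.496 × 10^8) / (6.571 × 10^14) = 2.2767 × 10^-7 rad.
In arcseconds: 2.2767 × 10^-7 × 206265 = 0.04696″.

0.04696 arcsec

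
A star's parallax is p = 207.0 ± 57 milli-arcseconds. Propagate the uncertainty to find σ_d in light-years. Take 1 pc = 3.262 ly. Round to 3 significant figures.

4.34 ly

d = 1/p, so σ_d = σ_p / p².
σ_d = 0.0570 / (0.2070)² = 0.0570 / 0.042849 = 1.3303 pc = 1.3303 × 3.262 ly = 4.3394 ly.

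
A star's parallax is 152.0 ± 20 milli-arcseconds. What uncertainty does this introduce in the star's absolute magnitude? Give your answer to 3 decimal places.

M = m − 5 log₁₀ d + 5 = m + 5 log₁₀ p + 5, so ∂M/∂p = 5/(p ln 10).
σ_M = (5/ln 10) · (σ_p/p) = 2.1715 × 20/152.0 = 2.1715 × 0.13158 = 0.28573.

σ_M = 0.286 mag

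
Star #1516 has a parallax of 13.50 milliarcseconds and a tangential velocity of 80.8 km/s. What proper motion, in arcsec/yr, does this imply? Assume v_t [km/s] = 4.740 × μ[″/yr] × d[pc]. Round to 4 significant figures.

d = 1/p = 1/0.01350″ = 74.074 pc.
μ = v_t / (4.74 d) = 80.8 / (4.74 × 74.074) = 80.8 / 351.11 = 0.23013 ″/yr.

0.2301 arcsec/yr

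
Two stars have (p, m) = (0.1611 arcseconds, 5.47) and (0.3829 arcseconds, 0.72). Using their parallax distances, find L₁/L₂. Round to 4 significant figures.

d₁ = 1/p₁ = 1/0.1611″ = 6.2073 pc; d₂ = 1/p₂ = 1/0.3829″ = 2.6116 pc.
M₁ = m₁ − 5 log₁₀ d₁ + 5 = 5.47 − 3.9645 + 5 = 6.5055.
M₂ = 0.72 − 2.0845 + 5 = 3.6355.
L₁/L₂ = 10^(0.4(M₂ − M₁)) = 10^(0.4 × (-2.8700)) = 10^(-1.14800) = 0.071121.

L₁/L₂ = 0.07112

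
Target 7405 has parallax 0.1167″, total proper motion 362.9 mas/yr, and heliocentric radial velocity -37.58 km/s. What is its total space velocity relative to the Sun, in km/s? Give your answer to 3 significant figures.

40.4 km/s

d = 1/p = 1/0.1167″ = 8.569 pc.
μ = 362.9 mas/yr = 0.3629 ″/yr.
v_t = 4.740 μ d = 4.740 × 0.3629 × 8.569 = 14.74 km/s.
v = √(v_r² + v_t²) = √((-37.58)² + 14.74²) = √1629.52 = 40.367 km/s.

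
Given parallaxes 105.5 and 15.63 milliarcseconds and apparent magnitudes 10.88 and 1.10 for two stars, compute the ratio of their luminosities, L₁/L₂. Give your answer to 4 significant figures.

L₁/L₂ = 2.688 × 10^-6

d₁ = 1/p₁ = 1/0.1055″ = 9.4787 pc; d₂ = 1/p₂ = 1/0.01563″ = 63.98 pc.
M₁ = m₁ − 5 log₁₀ d₁ + 5 = 10.88 − 4.8837 + 5 = 10.9963.
M₂ = 1.10 − 9.0302 + 5 = -2.9302.
L₁/L₂ = 10^(0.4(M₂ − M₁)) = 10^(0.4 × (-13.9265)) = 10^(-5.57060) = 0.0000026878.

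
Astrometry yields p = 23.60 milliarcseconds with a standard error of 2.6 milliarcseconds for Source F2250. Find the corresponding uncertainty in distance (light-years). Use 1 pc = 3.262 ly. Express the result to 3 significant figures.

d = 1/p, so σ_d = σ_p / p².
σ_d = 0.00260 / (0.02360)² = 0.00260 / 0.00055696 = 4.6682 pc = 4.6682 × 3.262 ly = 15.228 ly.

15.2 ly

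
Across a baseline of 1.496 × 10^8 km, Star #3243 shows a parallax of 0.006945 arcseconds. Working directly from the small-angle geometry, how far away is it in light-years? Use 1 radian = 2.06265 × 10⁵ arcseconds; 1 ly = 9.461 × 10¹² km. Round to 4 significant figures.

469.6 ly

θ = 0.006945″ = 0.006945/206265 = 3.3670 × 10^-8 rad.
d = B/θ = (1.496 × 10^8) / (3.3670 × 10^-8) = 4.4431 × 10^15 km = (4.4431 × 10^15) / (9.461 × 10^12) ly = 469.62 ly.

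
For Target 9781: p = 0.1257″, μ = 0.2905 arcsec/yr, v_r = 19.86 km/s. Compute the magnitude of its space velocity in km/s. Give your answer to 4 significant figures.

d = 1/p = 1/0.1257″ = 7.9554 pc.
v_t = 4.740 μ d = 4.740 × 0.2905 × 7.9554 = 10.954 km/s.
v = √(v_r² + v_t²) = √(19.86² + 10.954²) = √514.41 = 22.681 km/s.

22.68 km/s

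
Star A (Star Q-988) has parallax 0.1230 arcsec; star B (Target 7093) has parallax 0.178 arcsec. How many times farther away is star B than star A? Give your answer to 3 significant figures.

Since d = 1/p, d_B/d_A = p_A/p_B.
= 0.1230 / 0.178 = 0.69101.

0.691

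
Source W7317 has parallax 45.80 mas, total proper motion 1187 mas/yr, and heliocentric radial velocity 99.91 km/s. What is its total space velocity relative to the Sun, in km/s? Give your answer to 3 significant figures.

158 km/s

d = 1/p = 1/0.04580″ = 21.834 pc.
μ = 1187 mas/yr = 1.187 ″/yr.
v_t = 4.740 μ d = 4.740 × 1.187 × 21.834 = 122.85 km/s.
v = √(v_r² + v_t²) = √(99.91² + 122.85²) = √25074.1 = 158.35 km/s.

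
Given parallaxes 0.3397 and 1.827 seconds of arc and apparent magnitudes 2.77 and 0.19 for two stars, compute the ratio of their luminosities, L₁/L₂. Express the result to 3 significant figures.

d₁ = 1/p₁ = 1/0.3397″ = 2.9438 pc; d₂ = 1/p₂ = 1/1.827″ = 0.54735 pc.
M₁ = m₁ − 5 log₁₀ d₁ + 5 = 2.77 − 2.3445 + 5 = 5.4255.
M₂ = 0.19 − (-1.3087) + 5 = 6.4987.
L₁/L₂ = 10^(0.4(M₂ − M₁)) = 10^(0.4 × 1.0732) = 10^0.42928 = 2.6871.

L₁/L₂ = 2.69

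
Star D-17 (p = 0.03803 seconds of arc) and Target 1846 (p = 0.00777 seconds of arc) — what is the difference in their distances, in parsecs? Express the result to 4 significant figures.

d_A = 1/0.03803″ = 26.295 pc; d_B = 1/0.007770″ = 128.7 pc.
|d_B − d_A| = |128.7 − 26.295| = 102.41 pc.

102.4 pc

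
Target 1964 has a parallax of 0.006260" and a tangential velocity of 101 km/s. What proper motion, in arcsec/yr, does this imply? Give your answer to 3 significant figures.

d = 1/p = 1/0.006260″ = 159.74 pc.
μ = v_t / (4.74 d) = 101 / (4.74 × 159.74) = 101 / 757.17 = 0.13339 ″/yr.

0.133 arcsec/yr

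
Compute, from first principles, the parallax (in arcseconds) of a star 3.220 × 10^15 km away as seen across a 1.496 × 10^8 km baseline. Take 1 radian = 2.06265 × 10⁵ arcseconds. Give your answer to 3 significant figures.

0.00958 arcsec

θ ≈ B/d = (1.496 × 10^8) / (3.220 × 10^15) = 4.6460 × 10^-8 rad.
In arcseconds: 4.6460 × 10^-8 × 206265 = 0.0095831″.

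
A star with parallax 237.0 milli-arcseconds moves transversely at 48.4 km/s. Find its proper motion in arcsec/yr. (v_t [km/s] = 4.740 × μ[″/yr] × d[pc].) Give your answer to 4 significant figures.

d = 1/p = 1/0.2370″ = 4.2194 pc.
μ = v_t / (4.74 d) = 48.4 / (4.74 × 4.2194) = 48.4 / 20 = 2.42 ″/yr.

2.420 arcsec/yr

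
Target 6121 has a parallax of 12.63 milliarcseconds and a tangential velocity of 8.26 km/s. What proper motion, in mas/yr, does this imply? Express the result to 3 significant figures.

d = 1/p = 1/0.01263″ = 79.177 pc.
μ = v_t / (4.74 d) = 8.26 / (4.74 × 79.177) = 8.26 / 375.3 = 0.022009 ″/yr = 22.009 mas/yr.

22.0 mas/yr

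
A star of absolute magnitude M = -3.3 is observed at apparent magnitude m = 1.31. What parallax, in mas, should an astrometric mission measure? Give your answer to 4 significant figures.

m − M = 1.31 − (-3.3) = 4.61.
d = 10^((m−M)/5 + 1) = 10^1.922 = 83.56 pc.
p = 1/d = 1/83.56 = 0.011967 arcsec = 11.967 mas.

11.97 mas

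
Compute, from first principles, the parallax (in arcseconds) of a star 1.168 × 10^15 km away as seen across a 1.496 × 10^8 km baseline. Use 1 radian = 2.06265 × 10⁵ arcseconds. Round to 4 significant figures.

0.02642 arcsec

θ ≈ B/d = (1.496 × 10^8) / (1.168 × 10^15) = 1.2808 × 10^-7 rad.
In arcseconds: 1.2808 × 10^-7 × 206265 = 0.026418″.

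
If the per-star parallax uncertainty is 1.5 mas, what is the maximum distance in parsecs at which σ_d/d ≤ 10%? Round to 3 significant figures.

66.7 pc

σ_d/d = σ_p/p, so the condition is σ_p/p ≤ 0.10, i.e. p ≥ σ_p/0.10.
p_min = 1.5/0.10 = 15 mas = 0.015 arcsec.
d_max = 1/p_min = 1/0.015 = 66.667 pc.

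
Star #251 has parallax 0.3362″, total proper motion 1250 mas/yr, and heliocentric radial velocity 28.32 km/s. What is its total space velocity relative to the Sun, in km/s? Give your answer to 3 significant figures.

d = 1/p = 1/0.3362″ = 2.9744 pc.
μ = 1250 mas/yr = 1.250 ″/yr.
v_t = 4.740 μ d = 4.740 × 1.250 × 2.9744 = 17.623 km/s.
v = √(v_r² + v_t²) = √(28.32² + 17.623²) = √1112.59 = 33.356 km/s.

33.4 km/s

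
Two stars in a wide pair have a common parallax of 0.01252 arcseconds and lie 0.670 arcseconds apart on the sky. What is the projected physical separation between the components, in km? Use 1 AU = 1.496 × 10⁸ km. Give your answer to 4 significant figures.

d = 1/p = 1/0.01252″ = 79.872 pc.
At distance d (pc), an angle of θ arcsec spans θ·d AU: s = 0.670 × 79.872 = 53.514 AU.
= 53.514 × 1.496 × 10⁸ km = 8.0057 × 10^9 km.

8.006 × 10^9 km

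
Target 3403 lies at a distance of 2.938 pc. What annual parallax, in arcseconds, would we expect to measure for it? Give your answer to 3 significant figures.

p = 1/d = 1/2.938 = 0.34037 arcsec.

0.340 arcsec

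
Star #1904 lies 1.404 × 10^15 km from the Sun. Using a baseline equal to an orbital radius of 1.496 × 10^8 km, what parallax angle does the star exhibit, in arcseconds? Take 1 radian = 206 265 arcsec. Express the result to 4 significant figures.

0.02198 arcsec

θ ≈ B/d = (1.496 × 10^8) / (1.404 × 10^15) = 1.0655 × 10^-7 rad.
In arcseconds: 1.0655 × 10^-7 × 206265 = 0.021978″.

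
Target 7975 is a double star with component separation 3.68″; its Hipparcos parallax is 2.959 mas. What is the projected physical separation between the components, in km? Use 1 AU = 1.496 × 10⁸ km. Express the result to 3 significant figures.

d = 1/p = 1/0.002959″ = 337.95 pc.
At distance d (pc), an angle of θ arcsec spans θ·d AU: s = 3.68 × 337.95 = 1243.7 AU.
= 1243.7 × 1.496 × 10⁸ km = 1.8606 × 10^11 km.

1.86 × 10^11 km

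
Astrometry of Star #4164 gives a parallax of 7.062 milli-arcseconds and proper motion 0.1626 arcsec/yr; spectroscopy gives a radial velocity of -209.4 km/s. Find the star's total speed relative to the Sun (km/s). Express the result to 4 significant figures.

d = 1/p = 1/0.007062″ = 141.6 pc.
v_t = 4.740 μ d = 4.740 × 0.1626 × 141.6 = 109.13 km/s.
v = √(v_r² + v_t²) = √((-209.4)² + 109.13²) = √55757.7 = 236.13 km/s.

236.1 km/s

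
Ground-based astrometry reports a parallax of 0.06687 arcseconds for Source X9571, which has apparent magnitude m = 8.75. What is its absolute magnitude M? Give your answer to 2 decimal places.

M = 7.88

d = 1/p = 1/0.06687″ = 14.954 pc.
m − M = 5 log₁₀(14.954) − 5 = 5.8738 − 5 = 0.8738.
M = m − (m − M) = 8.75 − 0.8738 = 7.88.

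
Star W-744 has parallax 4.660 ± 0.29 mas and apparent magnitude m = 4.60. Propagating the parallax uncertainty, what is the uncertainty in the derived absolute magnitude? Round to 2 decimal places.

σ_M = 0.14 mag

M = m − 5 log₁₀ d + 5 = m + 5 log₁₀ p + 5, so ∂M/∂p = 5/(p ln 10).
σ_M = (5/ln 10) · (σ_p/p) = 2.1715 × 0.29/4.660 = 2.1715 × 0.062232 = 0.13514.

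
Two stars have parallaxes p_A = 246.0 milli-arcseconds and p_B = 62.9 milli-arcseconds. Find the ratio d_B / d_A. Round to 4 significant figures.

3.911

Since d = 1/p, d_B/d_A = p_A/p_B.
= 246.0 / 62.9 = 3.911.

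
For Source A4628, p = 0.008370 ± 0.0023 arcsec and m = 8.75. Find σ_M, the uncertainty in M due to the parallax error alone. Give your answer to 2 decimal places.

M = m − 5 log₁₀ d + 5 = m + 5 log₁₀ p + 5, so ∂M/∂p = 5/(p ln 10).
σ_M = (5/ln 10) · (σ_p/p) = 2.1715 × 0.0023/0.008370 = 2.1715 × 0.27479 = 0.59671.

σ_M = 0.60 mag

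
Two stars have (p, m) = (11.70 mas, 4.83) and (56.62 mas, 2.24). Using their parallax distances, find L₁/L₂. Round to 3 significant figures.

d₁ = 1/p₁ = 1/0.01170″ = 85.47 pc; d₂ = 1/p₂ = 1/0.05662″ = 17.662 pc.
M₁ = m₁ − 5 log₁₀ d₁ + 5 = 4.83 − 9.6591 + 5 = 0.1709.
M₂ = 2.24 − 6.2352 + 5 = 1.0048.
L₁/L₂ = 10^(0.4(M₂ − M₁)) = 10^(0.4 × 0.8339) = 10^0.33356 = 2.1556.

L₁/L₂ = 2.16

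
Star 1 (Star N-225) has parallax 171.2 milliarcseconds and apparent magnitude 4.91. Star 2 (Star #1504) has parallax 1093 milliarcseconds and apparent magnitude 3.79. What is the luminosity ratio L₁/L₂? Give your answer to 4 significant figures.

L₁/L₂ = 14.53

d₁ = 1/p₁ = 1/0.1712″ = 5.8411 pc; d₂ = 1/p₂ = 1/1.093″ = 0.91491 pc.
M₁ = m₁ − 5 log₁₀ d₁ + 5 = 4.91 − 3.8325 + 5 = 6.0775.
M₂ = 3.79 − (-0.1931) + 5 = 8.9831.
L₁/L₂ = 10^(0.4(M₂ − M₁)) = 10^(0.4 × 2.9056) = 10^1.16224 = 14.529.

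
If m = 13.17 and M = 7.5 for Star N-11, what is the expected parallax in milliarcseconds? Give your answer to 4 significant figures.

7.345 mas

m − M = 13.17 − 7.5 = 5.67.
d = 10^((m−M)/5 + 1) = 10^2.134 = 136.14 pc.
p = 1/d = 1/136.14 = 0.0073454 arcsec = 7.3454 mas.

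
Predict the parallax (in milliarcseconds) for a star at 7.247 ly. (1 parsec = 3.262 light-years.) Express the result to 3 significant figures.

450 mas

d = 7.247 ly ÷ 3.262 = 2.2216 pc.
p = 1/d = 1/2.2216 = 0.45013 arcsec.
= 0.45013 × 1000 = 450.13 mas.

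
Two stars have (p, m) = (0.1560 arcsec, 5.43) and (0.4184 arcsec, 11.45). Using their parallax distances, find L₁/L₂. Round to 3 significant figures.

d₁ = 1/p₁ = 1/0.1560″ = 6.4103 pc; d₂ = 1/p₂ = 1/0.4184″ = 2.3901 pc.
M₁ = m₁ − 5 log₁₀ d₁ + 5 = 5.43 − 4.0344 + 5 = 6.3956.
M₂ = 11.45 − 1.8921 + 5 = 14.5579.
L₁/L₂ = 10^(0.4(M₂ − M₁)) = 10^(0.4 × 8.1623) = 10^3.26492 = 1840.4.

L₁/L₂ = 1840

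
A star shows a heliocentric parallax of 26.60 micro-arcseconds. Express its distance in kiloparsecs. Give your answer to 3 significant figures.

37.6 kpc

p = 26.60 micro-arcseconds = 0.00002660 arcsec.
d = 1/p = 1/0.00002660 = 37594 pc.
= 37.594 kpc.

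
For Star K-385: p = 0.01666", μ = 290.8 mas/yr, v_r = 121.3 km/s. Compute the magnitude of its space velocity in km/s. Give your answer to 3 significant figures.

147 km/s

d = 1/p = 1/0.01666″ = 60.024 pc.
μ = 290.8 mas/yr = 0.2908 ″/yr.
v_t = 4.740 μ d = 4.740 × 0.2908 × 60.024 = 82.737 km/s.
v = √(v_r² + v_t²) = √(121.3² + 82.737²) = √21559.1 = 146.83 km/s.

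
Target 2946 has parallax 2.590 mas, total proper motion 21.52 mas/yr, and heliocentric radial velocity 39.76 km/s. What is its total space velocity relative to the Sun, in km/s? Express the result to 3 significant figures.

d = 1/p = 1/0.002590″ = 386.1 pc.
μ = 21.52 mas/yr = 0.02152 ″/yr.
v_t = 4.740 μ d = 4.740 × 0.02152 × 386.1 = 39.384 km/s.
v = √(v_r² + v_t²) = √(39.76² + 39.384²) = √3131.96 = 55.964 km/s.

56.0 km/s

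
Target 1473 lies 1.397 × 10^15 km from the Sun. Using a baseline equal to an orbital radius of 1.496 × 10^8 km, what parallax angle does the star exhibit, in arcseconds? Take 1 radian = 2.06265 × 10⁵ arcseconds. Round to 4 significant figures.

0.02209 arcsec

θ ≈ B/d = (1.496 × 10^8) / (1.397 × 10^15) = 1.0709 × 10^-7 rad.
In arcseconds: 1.0709 × 10^-7 × 206265 = 0.022089″.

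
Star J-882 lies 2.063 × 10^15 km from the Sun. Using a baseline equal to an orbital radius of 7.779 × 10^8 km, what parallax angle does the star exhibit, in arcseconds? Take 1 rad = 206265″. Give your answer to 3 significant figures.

θ ≈ B/d = (7.779 × 10^8) / (2.063 × 10^15) = 3.7707 × 10^-7 rad.
In arcseconds: 3.7707 × 10^-7 × 206265 = 0.077776″.

0.0778 arcsec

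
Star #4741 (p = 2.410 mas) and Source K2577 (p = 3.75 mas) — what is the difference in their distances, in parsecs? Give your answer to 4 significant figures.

d_A = 1/0.002410″ = 414.94 pc; d_B = 1/0.003750″ = 266.67 pc.
|d_B − d_A| = |266.67 − 414.94| = 148.27 pc.

148.3 pc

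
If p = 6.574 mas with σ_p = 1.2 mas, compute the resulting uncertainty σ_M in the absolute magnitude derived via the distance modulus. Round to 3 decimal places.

σ_M = 0.396 mag

M = m − 5 log₁₀ d + 5 = m + 5 log₁₀ p + 5, so ∂M/∂p = 5/(p ln 10).
σ_M = (5/ln 10) · (σ_p/p) = 2.1715 × 1.2/6.574 = 2.1715 × 0.18254 = 0.39639.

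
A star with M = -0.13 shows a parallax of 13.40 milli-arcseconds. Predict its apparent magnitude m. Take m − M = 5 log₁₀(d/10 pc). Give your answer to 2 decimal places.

d = 1/p = 1/0.01340″ = 74.627 pc.
m − M = 5 log₁₀ d − 5 = 5 log₁₀(74.627) − 5 = 9.3645 − 5 = 4.3645.
m = M + (m − M) = -0.13 + 4.3645 = 4.23.

m = 4.23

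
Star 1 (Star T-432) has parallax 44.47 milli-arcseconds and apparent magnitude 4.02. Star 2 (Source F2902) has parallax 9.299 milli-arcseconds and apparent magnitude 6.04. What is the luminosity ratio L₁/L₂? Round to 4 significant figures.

L₁/L₂ = 0.2810

d₁ = 1/p₁ = 1/0.04447″ = 22.487 pc; d₂ = 1/p₂ = 1/0.009299″ = 107.54 pc.
M₁ = m₁ − 5 log₁₀ d₁ + 5 = 4.02 − 6.7597 + 5 = 2.2603.
M₂ = 6.04 − 10.1579 + 5 = 0.8821.
L₁/L₂ = 10^(0.4(M₂ − M₁)) = 10^(0.4 × (-1.3782)) = 10^(-0.55128) = 0.28101.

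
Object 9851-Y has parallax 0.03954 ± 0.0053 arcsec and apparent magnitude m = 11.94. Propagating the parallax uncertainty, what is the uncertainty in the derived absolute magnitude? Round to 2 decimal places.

σ_M = 0.29 mag

M = m − 5 log₁₀ d + 5 = m + 5 log₁₀ p + 5, so ∂M/∂p = 5/(p ln 10).
σ_M = (5/ln 10) · (σ_p/p) = 2.1715 × 0.0053/0.03954 = 2.1715 × 0.13404 = 0.29107.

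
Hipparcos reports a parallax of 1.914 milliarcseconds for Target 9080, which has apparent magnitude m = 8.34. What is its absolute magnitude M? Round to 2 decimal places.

M = -0.25

d = 1/p = 1/0.001914″ = 522.47 pc.
m − M = 5 log₁₀(522.47) − 5 = 13.5903 − 5 = 8.5903.
M = m − (m − M) = 8.34 − 8.5903 = -0.25.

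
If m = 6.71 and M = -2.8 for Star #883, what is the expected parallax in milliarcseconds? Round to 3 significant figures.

m − M = 6.71 − (-2.8) = 9.51.
d = 10^((m−M)/5 + 1) = 10^2.902 = 797.99 pc.
p = 1/d = 1/797.99 = 0.0012531 arcsec = 1.2531 mas.

1.25 mas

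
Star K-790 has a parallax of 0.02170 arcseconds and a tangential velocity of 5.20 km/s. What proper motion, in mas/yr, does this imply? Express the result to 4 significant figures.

d = 1/p = 1/0.02170″ = 46.083 pc.
μ = v_t / (4.74 d) = 5.20 / (4.74 × 46.083) = 5.20 / 218.43 = 0.023806 ″/yr = 23.806 mas/yr.

23.81 mas/yr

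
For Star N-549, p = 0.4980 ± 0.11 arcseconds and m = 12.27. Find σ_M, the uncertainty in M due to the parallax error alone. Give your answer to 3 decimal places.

M = m − 5 log₁₀ d + 5 = m + 5 log₁₀ p + 5, so ∂M/∂p = 5/(p ln 10).
σ_M = (5/ln 10) · (σ_p/p) = 2.1715 × 0.11/0.4980 = 2.1715 × 0.22088 = 0.47964.

σ_M = 0.480 mag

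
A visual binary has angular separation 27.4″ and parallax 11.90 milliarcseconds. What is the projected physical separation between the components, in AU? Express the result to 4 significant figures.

2303 AU

d = 1/p = 1/0.01190″ = 84.034 pc.
At distance d (pc), an angle of θ arcsec spans θ·d AU: s = 27.4 × 84.034 = 2302.5 AU.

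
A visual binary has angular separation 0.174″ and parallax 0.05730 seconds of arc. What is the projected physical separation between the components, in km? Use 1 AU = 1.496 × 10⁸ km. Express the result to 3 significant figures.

d = 1/p = 1/0.05730″ = 17.452 pc.
At distance d (pc), an angle of θ arcsec spans θ·d AU: s = 0.174 × 17.452 = 3.0366 AU.
= 3.0366 × 1.496 × 10⁸ km = 4.5428 × 10^8 km.

4.54 × 10^8 km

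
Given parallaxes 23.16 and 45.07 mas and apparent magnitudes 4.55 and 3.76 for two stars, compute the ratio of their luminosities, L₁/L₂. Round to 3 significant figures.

d₁ = 1/p₁ = 1/0.02316″ = 43.178 pc; d₂ = 1/p₂ = 1/0.04507″ = 22.188 pc.
M₁ = m₁ − 5 log₁₀ d₁ + 5 = 4.55 − 8.1763 + 5 = 1.3737.
M₂ = 3.76 − 6.7306 + 5 = 2.0294.
L₁/L₂ = 10^(0.4(M₂ − M₁)) = 10^(0.4 × 0.6557) = 10^0.26228 = 1.8293.

L₁/L₂ = 1.83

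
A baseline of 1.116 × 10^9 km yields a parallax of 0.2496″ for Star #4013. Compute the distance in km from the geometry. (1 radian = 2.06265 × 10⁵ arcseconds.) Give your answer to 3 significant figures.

9.22 × 10^14 km

θ = 0.2496″ = 0.2496/206265 = 1.2101 × 10^-6 rad.
d = B/θ = (1.116 × 10^9) / (1.2101 × 10^-6) = 9.2224 × 10^14 km.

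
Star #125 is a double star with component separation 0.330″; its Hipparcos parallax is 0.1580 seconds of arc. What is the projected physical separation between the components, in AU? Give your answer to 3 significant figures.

d = 1/p = 1/0.1580″ = 6.3291 pc.
At distance d (pc), an angle of θ arcsec spans θ·d AU: s = 0.330 × 6.3291 = 2.0886 AU.

2.09 AU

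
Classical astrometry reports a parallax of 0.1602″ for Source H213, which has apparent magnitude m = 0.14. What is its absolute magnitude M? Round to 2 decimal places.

d = 1/p = 1/0.1602″ = 6.2422 pc.
m − M = 5 log₁₀(6.2422) − 5 = 3.9767 − 5 = -1.0233.
M = m − (m − M) = 0.14 − (-1.0233) = 1.16.

M = 1.16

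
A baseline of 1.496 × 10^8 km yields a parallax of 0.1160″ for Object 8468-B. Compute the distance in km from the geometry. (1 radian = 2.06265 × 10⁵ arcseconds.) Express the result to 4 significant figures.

2.660 × 10^14 km

θ = 0.1160″ = 0.1160/206265 = 5.6238 × 10^-7 rad.
d = B/θ = (1.496 × 10^8) / (5.6238 × 10^-7) = 2.6601 × 10^14 km.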